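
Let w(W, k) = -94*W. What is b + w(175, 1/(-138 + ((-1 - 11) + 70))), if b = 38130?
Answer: 21680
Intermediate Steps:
b + w(175, 1/(-138 + ((-1 - 11) + 70))) = 38130 - 94*175 = 38130 - 16450 = 21680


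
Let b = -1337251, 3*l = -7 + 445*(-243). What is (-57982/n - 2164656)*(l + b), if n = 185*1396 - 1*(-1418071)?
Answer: 14949780650884572610/5028993 ≈ 2.9727e+12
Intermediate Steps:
l = -108142/3 (l = (-7 + 445*(-243))/3 = (-7 - 108135)/3 = (⅓)*(-108142) = -108142/3 ≈ -36047.)
n = 1676331 (n = 258260 + 1418071 = 1676331)
(-57982/n - 2164656)*(l + b) = (-57982/1676331 - 2164656)*(-108142/3 - 1337251) = (-57982*1/1676331 - 2164656)*(-4119895/3) = (-57982/1676331 - 2164656)*(-4119895/3) = -3628680015118/1676331*(-4119895/3) = 14949780650884572610/5028993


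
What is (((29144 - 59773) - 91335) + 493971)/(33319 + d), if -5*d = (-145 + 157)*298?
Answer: 1860035/163019 ≈ 11.410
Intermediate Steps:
d = -3576/5 (d = -(-145 + 157)*298/5 = -12*298/5 = -⅕*3576 = -3576/5 ≈ -715.20)
(((29144 - 59773) - 91335) + 493971)/(33319 + d) = (((29144 - 59773) - 91335) + 493971)/(33319 - 3576/5) = ((-30629 - 91335) + 493971)/(163019/5) = (-121964 + 493971)*(5/163019) = 372007*(5/163019) = 1860035/163019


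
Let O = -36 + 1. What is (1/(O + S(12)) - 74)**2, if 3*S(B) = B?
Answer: 5267025/961 ≈ 5480.8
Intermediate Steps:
S(B) = B/3
O = -35
(1/(O + S(12)) - 74)**2 = (1/(-35 + (1/3)*12) - 74)**2 = (1/(-35 + 4) - 74)**2 = (1/(-31) - 74)**2 = (-1/31 - 74)**2 = (-2295/31)**2 = 5267025/961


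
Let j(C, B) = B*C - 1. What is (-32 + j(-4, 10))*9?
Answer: -657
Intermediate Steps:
j(C, B) = -1 + B*C
(-32 + j(-4, 10))*9 = (-32 + (-1 + 10*(-4)))*9 = (-32 + (-1 - 40))*9 = (-32 - 41)*9 = -73*9 = -657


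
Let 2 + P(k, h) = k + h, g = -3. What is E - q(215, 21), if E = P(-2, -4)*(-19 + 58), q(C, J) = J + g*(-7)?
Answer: -354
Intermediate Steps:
P(k, h) = -2 + h + k (P(k, h) = -2 + (k + h) = -2 + (h + k) = -2 + h + k)
q(C, J) = 21 + J (q(C, J) = J - 3*(-7) = J + 21 = 21 + J)
E = -312 (E = (-2 - 4 - 2)*(-19 + 58) = -8*39 = -312)
E - q(215, 21) = -312 - (21 + 21) = -312 - 1*42 = -312 - 42 = -354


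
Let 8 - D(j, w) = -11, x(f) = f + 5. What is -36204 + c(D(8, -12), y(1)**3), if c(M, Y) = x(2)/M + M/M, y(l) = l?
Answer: -687850/19 ≈ -36203.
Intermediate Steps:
x(f) = 5 + f
D(j, w) = 19 (D(j, w) = 8 - 1*(-11) = 8 + 11 = 19)
c(M, Y) = 1 + 7/M (c(M, Y) = (5 + 2)/M + M/M = 7/M + 1 = 1 + 7/M)
-36204 + c(D(8, -12), y(1)**3) = -36204 + (7 + 19)/19 = -36204 + (1/19)*26 = -36204 + 26/19 = -687850/19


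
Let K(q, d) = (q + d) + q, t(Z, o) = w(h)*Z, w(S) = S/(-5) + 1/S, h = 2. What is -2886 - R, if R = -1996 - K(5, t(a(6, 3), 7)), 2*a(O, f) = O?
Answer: -8797/10 ≈ -879.70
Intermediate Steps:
w(S) = 1/S - S/5 (w(S) = S*(-⅕) + 1/S = -S/5 + 1/S = 1/S - S/5)
a(O, f) = O/2
t(Z, o) = Z/10 (t(Z, o) = (1/2 - ⅕*2)*Z = (½ - ⅖)*Z = Z/10)
K(q, d) = d + 2*q (K(q, d) = (d + q) + q = d + 2*q)
R = -20063/10 (R = -1996 - (((½)*6)/10 + 2*5) = -1996 - ((⅒)*3 + 10) = -1996 - (3/10 + 10) = -1996 - 1*103/10 = -1996 - 103/10 = -20063/10 ≈ -2006.3)
-2886 - R = -2886 - 1*(-20063/10) = -2886 + 20063/10 = -8797/10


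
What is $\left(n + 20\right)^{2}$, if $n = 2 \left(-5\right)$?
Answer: $100$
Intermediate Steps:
$n = -10$
$\left(n + 20\right)^{2} = \left(-10 + 20\right)^{2} = 10^{2} = 100$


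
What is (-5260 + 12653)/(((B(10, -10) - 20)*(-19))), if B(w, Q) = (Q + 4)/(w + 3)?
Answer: 96109/5054 ≈ 19.016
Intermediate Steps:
B(w, Q) = (4 + Q)/(3 + w)
(-5260 + 12653)/(((B(10, -10) - 20)*(-19))) = (-5260 + 12653)/((((4 - 10)/(3 + 10) - 20)*(-19))) = 7393/(((-6/13 - 20)*(-19))) = 7393/((-266/13*(-19))) = 7393/(5054/13) = 7393*(13/5054) = 96109/5054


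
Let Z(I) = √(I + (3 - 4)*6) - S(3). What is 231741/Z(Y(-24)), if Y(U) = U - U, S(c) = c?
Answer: -231741/5 - 77247*I*√6/5 ≈ -46348.0 - 37843.0*I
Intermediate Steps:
Y(U) = 0
Z(I) = -3 + √(-6 + I) (Z(I) = √(I + (3 - 4)*6) - 1*3 = √(I - 1*6) - 3 = √(I - 6) - 3 = √(-6 + I) - 3 = -3 + √(-6 + I))
231741/Z(Y(-24)) = 231741/(-3 + √(-6 + 0)) = 231741/(-3 + √(-6)) = 231741/(-3 + I*√6)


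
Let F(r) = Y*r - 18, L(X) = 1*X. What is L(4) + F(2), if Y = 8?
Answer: 2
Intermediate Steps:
L(X) = X
F(r) = -18 + 8*r (F(r) = 8*r - 18 = -18 + 8*r)
L(4) + F(2) = 4 + (-18 + 8*2) = 4 + (-18 + 16) = 4 - 2 = 2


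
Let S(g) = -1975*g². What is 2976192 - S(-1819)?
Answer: 6537779167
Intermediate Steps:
2976192 - S(-1819) = 2976192 - (-1975)*(-1819)² = 2976192 - (-1975)*3308761 = 2976192 - 1*(-6534802975) = 2976192 + 6534802975 = 6537779167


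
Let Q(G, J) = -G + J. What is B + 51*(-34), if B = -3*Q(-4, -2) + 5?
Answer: -1735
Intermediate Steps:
Q(G, J) = J - G
B = -1 (B = -3*(-2 - 1*(-4)) + 5 = -3*(-2 + 4) + 5 = -3*2 + 5 = -6 + 5 = -1)
B + 51*(-34) = -1 + 51*(-34) = -1 - 1734 = -1735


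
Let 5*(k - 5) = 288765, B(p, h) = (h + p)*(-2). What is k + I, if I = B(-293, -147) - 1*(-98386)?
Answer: 157024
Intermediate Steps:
B(p, h) = -2*h - 2*p
k = 57758 (k = 5 + (1/5)*288765 = 5 + 57753 = 57758)
I = 99266 (I = (-2*(-147) - 2*(-293)) - 1*(-98386) = (294 + 586) + 98386 = 880 + 98386 = 99266)
k + I = 57758 + 99266 = 157024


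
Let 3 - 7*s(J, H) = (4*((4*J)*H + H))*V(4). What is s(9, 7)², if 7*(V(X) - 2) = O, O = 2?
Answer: 5593225/49 ≈ 1.1415e+5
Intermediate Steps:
V(X) = 16/7 (V(X) = 2 + (⅐)*2 = 2 + 2/7 = 16/7)
s(J, H) = 3/7 - 64*H/49 - 256*H*J/49 (s(J, H) = 3/7 - 4*((4*J)*H + H)*16/(7*7) = 3/7 - 4*(4*H*J + H)*16/(7*7) = 3/7 - 4*(H + 4*H*J)*16/(7*7) = 3/7 - (4*H + 16*H*J)*16/(7*7) = 3/7 - (64*H/7 + 256*H*J/7)/7 = 3/7 + (-64*H/49 - 256*H*J/49) = 3/7 - 64*H/49 - 256*H*J/49)
s(9, 7)² = (3/7 - 64/49*7 - 256/49*7*9)² = (3/7 - 64/7 - 2304/7)² = (-2365/7)² = 5593225/49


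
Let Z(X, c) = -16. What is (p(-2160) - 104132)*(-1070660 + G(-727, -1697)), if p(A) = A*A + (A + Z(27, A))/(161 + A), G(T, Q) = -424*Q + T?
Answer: -3208382910100172/1999 ≈ -1.6050e+12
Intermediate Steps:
G(T, Q) = T - 424*Q
p(A) = A² + (-16 + A)/(161 + A) (p(A) = A*A + (A - 16)/(161 + A) = A² + (-16 + A)/(161 + A))
(p(-2160) - 104132)*(-1070660 + G(-727, -1697)) = ((-16 - 2160 + (-2160)³ + 161*(-2160)²)/(161 - 2160) - 104132)*(-1070660 + (-727 - 424*(-1697))) = ((-16 - 2160 - 10077696000 + 161*4665600)/(-1999) - 104132)*(-1070660 + (-727 + 719528)) = (-(-16 - 2160 - 10077696000 + 751161600)/1999 - 104132)*(-1070660 + 718801) = (-1/1999*(-9326536576) - 104132)*(-351859) = (9326536576/1999 - 104132)*(-351859) = (9118376708/1999)*(-351859) = -3208382910100172/1999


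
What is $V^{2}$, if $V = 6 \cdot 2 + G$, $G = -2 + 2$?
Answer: $144$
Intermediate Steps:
$G = 0$
$V = 12$ ($V = 6 \cdot 2 + 0 = 12 + 0 = 12$)
$V^{2} = 12^{2} = 144$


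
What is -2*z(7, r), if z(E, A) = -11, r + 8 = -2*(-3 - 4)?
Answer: 22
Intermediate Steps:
r = 6 (r = -8 - 2*(-3 - 4) = -8 - 2*(-7) = -8 + 14 = 6)
-2*z(7, r) = -2*(-11) = 22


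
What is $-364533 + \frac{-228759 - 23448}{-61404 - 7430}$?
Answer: $- \frac{25092012315}{68834} \approx -3.6453 \cdot 10^{5}$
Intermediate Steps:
$-364533 + \frac{-228759 - 23448}{-61404 - 7430} = -364533 - \frac{252207}{-68834} = -364533 - - \frac{252207}{68834} = -364533 + \frac{252207}{68834} = - \frac{25092012315}{68834}$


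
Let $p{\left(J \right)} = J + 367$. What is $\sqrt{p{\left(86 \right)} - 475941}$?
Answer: $12 i \sqrt{3302} \approx 689.56 i$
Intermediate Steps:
$p{\left(J \right)} = 367 + J$
$\sqrt{p{\left(86 \right)} - 475941} = \sqrt{\left(367 + 86\right) - 475941} = \sqrt{453 - 475941} = \sqrt{-475488} = 12 i \sqrt{3302}$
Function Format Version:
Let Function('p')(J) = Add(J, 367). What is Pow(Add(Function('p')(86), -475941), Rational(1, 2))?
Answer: Mul(12, I, Pow(3302, Rational(1, 2))) ≈ Mul(689.56, I)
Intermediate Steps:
Function('p')(J) = Add(367, J)
Pow(Add(Function('p')(86), -475941), Rational(1, 2)) = Pow(Add(Add(367, 86), -475941), Rational(1, 2)) = Pow(Add(453, -475941), Rational(1, 2)) = Pow(-475488, Rational(1, 2)) = Mul(12, I, Pow(3302, Rational(1, 2)))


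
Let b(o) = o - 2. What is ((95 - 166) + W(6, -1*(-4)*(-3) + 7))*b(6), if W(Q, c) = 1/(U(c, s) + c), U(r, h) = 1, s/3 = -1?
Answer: -285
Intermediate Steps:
s = -3 (s = 3*(-1) = -3)
W(Q, c) = 1/(1 + c)
b(o) = -2 + o
((95 - 166) + W(6, -1*(-4)*(-3) + 7))*b(6) = ((95 - 166) + 1/(1 + (-1*(-4)*(-3) + 7)))*(-2 + 6) = (-71 + 1/(1 + (4*(-3) + 7)))*4 = (-71 + 1/(1 + (-12 + 7)))*4 = (-71 + 1/(1 - 5))*4 = (-71 + 1/(-4))*4 = (-71 - ¼)*4 = -285/4*4 = -285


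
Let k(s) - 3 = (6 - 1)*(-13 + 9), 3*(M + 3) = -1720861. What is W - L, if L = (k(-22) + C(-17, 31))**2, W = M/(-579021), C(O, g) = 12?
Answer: -41705705/1737063 ≈ -24.009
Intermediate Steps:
M = -1720870/3 (M = -3 + (1/3)*(-1720861) = -3 - 1720861/3 = -1720870/3 ≈ -5.7362e+5)
k(s) = -17 (k(s) = 3 + (6 - 1)*(-13 + 9) = 3 + 5*(-4) = 3 - 20 = -17)
W = 1720870/1737063 (W = -1720870/3/(-579021) = -1720870/3*(-1/579021) = 1720870/1737063 ≈ 0.99068)
L = 25 (L = (-17 + 12)**2 = (-5)**2 = 25)
W - L = 1720870/1737063 - 1*25 = 1720870/1737063 - 25 = -41705705/1737063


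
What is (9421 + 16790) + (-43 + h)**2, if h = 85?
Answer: 27975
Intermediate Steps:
(9421 + 16790) + (-43 + h)**2 = (9421 + 16790) + (-43 + 85)**2 = 26211 + 42**2 = 26211 + 1764 = 27975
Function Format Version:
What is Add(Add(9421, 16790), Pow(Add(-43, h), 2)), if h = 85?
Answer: 27975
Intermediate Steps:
Add(Add(9421, 16790), Pow(Add(-43, h), 2)) = Add(Add(9421, 16790), Pow(Add(-43, 85), 2)) = Add(26211, Pow(42, 2)) = Add(26211, 1764) = 27975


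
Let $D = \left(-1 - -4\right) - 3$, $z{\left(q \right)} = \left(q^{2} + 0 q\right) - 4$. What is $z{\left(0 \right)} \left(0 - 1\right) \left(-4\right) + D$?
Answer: $-16$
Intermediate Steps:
$z{\left(q \right)} = -4 + q^{2}$ ($z{\left(q \right)} = \left(q^{2} + 0\right) - 4 = q^{2} - 4 = -4 + q^{2}$)
$D = 0$ ($D = \left(-1 + 4\right) - 3 = 3 - 3 = 0$)
$z{\left(0 \right)} \left(0 - 1\right) \left(-4\right) + D = \left(-4 + 0^{2}\right) \left(0 - 1\right) \left(-4\right) + 0 = \left(-4 + 0\right) \left(\left(-1\right) \left(-4\right)\right) + 0 = \left(-4\right) 4 + 0 = -16 + 0 = -16$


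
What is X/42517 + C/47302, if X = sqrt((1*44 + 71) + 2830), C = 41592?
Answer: 20796/23651 + sqrt(2945)/42517 ≈ 0.88056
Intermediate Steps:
X = sqrt(2945) (X = sqrt((44 + 71) + 2830) = sqrt(115 + 2830) = sqrt(2945) ≈ 54.268)
X/42517 + C/47302 = sqrt(2945)/42517 + 41592/47302 = sqrt(2945)*(1/42517) + 41592*(1/47302) = sqrt(2945)/42517 + 20796/23651 = 20796/23651 + sqrt(2945)/42517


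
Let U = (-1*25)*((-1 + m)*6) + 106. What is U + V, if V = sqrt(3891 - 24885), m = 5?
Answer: -494 + I*sqrt(20994) ≈ -494.0 + 144.89*I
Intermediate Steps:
U = -494 (U = (-1*25)*((-1 + 5)*6) + 106 = -100*6 + 106 = -25*24 + 106 = -600 + 106 = -494)
V = I*sqrt(20994) (V = sqrt(-20994) = I*sqrt(20994) ≈ 144.89*I)
U + V = -494 + I*sqrt(20994)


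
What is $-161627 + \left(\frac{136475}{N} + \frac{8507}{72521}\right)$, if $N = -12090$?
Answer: $- \frac{603067813225}{3730974} \approx -1.6164 \cdot 10^{5}$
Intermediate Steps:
$-161627 + \left(\frac{136475}{N} + \frac{8507}{72521}\right) = -161627 + \left(\frac{136475}{-12090} + \frac{8507}{72521}\right) = -161627 + \left(136475 \left(- \frac{1}{12090}\right) + 8507 \cdot \frac{1}{72521}\right) = -161627 + \left(- \frac{27295}{2418} + \frac{181}{1543}\right) = -161627 - \frac{41678527}{3730974} = - \frac{603067813225}{3730974}$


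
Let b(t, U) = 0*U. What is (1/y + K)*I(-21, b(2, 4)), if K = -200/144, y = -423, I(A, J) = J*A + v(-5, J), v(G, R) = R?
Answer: 0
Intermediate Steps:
b(t, U) = 0
I(A, J) = J + A*J (I(A, J) = J*A + J = A*J + J = J + A*J)
K = -25/18 (K = -200*1/144 = -25/18 ≈ -1.3889)
(1/y + K)*I(-21, b(2, 4)) = (1/(-423) - 25/18)*(0*(1 - 21)) = (-1/423 - 25/18)*(0*(-20)) = -1177/846*0 = 0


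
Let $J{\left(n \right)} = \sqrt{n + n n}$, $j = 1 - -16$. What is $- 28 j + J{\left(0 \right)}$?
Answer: $-476$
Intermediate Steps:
$j = 17$ ($j = 1 + 16 = 17$)
$J{\left(n \right)} = \sqrt{n + n^{2}}$
$- 28 j + J{\left(0 \right)} = \left(-28\right) 17 + \sqrt{0 \left(1 + 0\right)} = -476 + \sqrt{0 \cdot 1} = -476 + \sqrt{0} = -476 + 0 = -476$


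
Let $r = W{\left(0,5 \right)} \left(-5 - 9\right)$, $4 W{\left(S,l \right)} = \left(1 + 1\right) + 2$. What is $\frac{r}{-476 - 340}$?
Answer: $\frac{7}{408} \approx 0.017157$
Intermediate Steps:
$W{\left(S,l \right)} = 1$ ($W{\left(S,l \right)} = \frac{\left(1 + 1\right) + 2}{4} = \frac{2 + 2}{4} = \frac{1}{4} \cdot 4 = 1$)
$r = -14$ ($r = 1 \left(-5 - 9\right) = 1 \left(-14\right) = -14$)
$\frac{r}{-476 - 340} = - \frac{14}{-476 - 340} = - \frac{14}{-816} = \left(-14\right) \left(- \frac{1}{816}\right) = \frac{7}{408}$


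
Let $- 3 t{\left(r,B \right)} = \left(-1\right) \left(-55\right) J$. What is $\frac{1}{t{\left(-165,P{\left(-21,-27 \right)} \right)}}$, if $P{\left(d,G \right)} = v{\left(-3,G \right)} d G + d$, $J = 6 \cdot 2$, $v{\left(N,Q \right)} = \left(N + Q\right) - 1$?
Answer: $- \frac{1}{220} \approx -0.0045455$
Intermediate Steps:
$v{\left(N,Q \right)} = -1 + N + Q$
$J = 12$
$P{\left(d,G \right)} = d + G d \left(-4 + G\right)$ ($P{\left(d,G \right)} = \left(-1 - 3 + G\right) d G + d = \left(-4 + G\right) d G + d = d \left(-4 + G\right) G + d = G d \left(-4 + G\right) + d = d + G d \left(-4 + G\right)$)
$t{\left(r,B \right)} = -220$ ($t{\left(r,B \right)} = - \frac{\left(-1\right) \left(-55\right) 12}{3} = - \frac{55 \cdot 12}{3} = \left(- \frac{1}{3}\right) 660 = -220$)
$\frac{1}{t{\left(-165,P{\left(-21,-27 \right)} \right)}} = \frac{1}{-220} = - \frac{1}{220}$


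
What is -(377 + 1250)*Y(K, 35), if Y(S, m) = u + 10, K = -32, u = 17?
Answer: -43929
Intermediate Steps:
Y(S, m) = 27 (Y(S, m) = 17 + 10 = 27)
-(377 + 1250)*Y(K, 35) = -(377 + 1250)*27 = -1627*27 = -1*43929 = -43929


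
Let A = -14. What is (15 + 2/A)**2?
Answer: 10816/49 ≈ 220.73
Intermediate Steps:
(15 + 2/A)**2 = (15 + 2/(-14))**2 = (15 + 2*(-1/14))**2 = (15 - 1/7)**2 = (104/7)**2 = 10816/49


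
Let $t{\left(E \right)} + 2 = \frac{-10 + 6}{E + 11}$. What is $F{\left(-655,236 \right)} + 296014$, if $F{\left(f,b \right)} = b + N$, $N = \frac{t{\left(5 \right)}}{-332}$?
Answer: $\frac{393420009}{1328} \approx 2.9625 \cdot 10^{5}$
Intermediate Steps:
$t{\left(E \right)} = -2 - \frac{4}{11 + E}$ ($t{\left(E \right)} = -2 + \frac{-10 + 6}{E + 11} = -2 - \frac{4}{11 + E}$)
$N = \frac{9}{1328}$ ($N = \frac{2 \frac{1}{11 + 5} \left(-13 - 5\right)}{-332} = \frac{2 \left(-13 - 5\right)}{16} \left(- \frac{1}{332}\right) = 2 \cdot \frac{1}{16} \left(-18\right) \left(- \frac{1}{332}\right) = \left(- \frac{9}{4}\right) \left(- \frac{1}{332}\right) = \frac{9}{1328} \approx 0.0067771$)
$F{\left(f,b \right)} = \frac{9}{1328} + b$ ($F{\left(f,b \right)} = b + \frac{9}{1328} = \frac{9}{1328} + b$)
$F{\left(-655,236 \right)} + 296014 = \left(\frac{9}{1328} + 236\right) + 296014 = \frac{313417}{1328} + 296014 = \frac{393420009}{1328}$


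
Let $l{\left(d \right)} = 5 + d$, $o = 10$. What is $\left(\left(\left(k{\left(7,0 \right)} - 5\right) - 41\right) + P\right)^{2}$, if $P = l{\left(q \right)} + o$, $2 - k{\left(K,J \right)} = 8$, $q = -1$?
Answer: $1444$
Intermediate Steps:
$k{\left(K,J \right)} = -6$ ($k{\left(K,J \right)} = 2 - 8 = -6$)
$P = 14$ ($P = \left(5 - 1\right) + 10 = 4 + 10 = 14$)
$\left(\left(\left(k{\left(7,0 \right)} - 5\right) - 41\right) + P\right)^{2} = \left(\left(\left(-6 - 5\right) - 41\right) + 14\right)^{2} = \left(\left(-11 - 41\right) + 14\right)^{2} = \left(-52 + 14\right)^{2} = \left(-38\right)^{2} = 1444$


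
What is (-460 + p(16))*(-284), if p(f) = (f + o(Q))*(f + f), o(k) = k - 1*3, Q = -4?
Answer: 48848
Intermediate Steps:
o(k) = -3 + k (o(k) = k - 3 = -3 + k)
p(f) = 2*f*(-7 + f) (p(f) = (f + (-3 - 4))*(f + f) = (f - 7)*(2*f) = (-7 + f)*(2*f) = 2*f*(-7 + f))
(-460 + p(16))*(-284) = (-460 + 2*16*(-7 + 16))*(-284) = (-460 + 2*16*9)*(-284) = (-460 + 288)*(-284) = -172*(-284) = 48848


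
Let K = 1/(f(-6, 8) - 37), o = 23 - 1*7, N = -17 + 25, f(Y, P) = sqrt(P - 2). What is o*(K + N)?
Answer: 173872/1363 - 16*sqrt(6)/1363 ≈ 127.54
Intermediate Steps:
f(Y, P) = sqrt(-2 + P)
N = 8
o = 16 (o = 23 - 7 = 16)
K = 1/(-37 + sqrt(6)) (K = 1/(sqrt(-2 + 8) - 37) = 1/(sqrt(6) - 37) = 1/(-37 + sqrt(6)) ≈ -0.028943)
o*(K + N) = 16*((-37/1363 - sqrt(6)/1363) + 8) = 16*(10867/1363 - sqrt(6)/1363) = 173872/1363 - 16*sqrt(6)/1363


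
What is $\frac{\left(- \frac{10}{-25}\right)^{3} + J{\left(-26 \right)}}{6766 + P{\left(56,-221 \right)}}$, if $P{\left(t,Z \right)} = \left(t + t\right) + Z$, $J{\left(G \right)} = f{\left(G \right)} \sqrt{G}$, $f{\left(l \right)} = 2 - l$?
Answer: $\frac{8}{832125} + \frac{4 i \sqrt{26}}{951} \approx 9.6139 \cdot 10^{-6} + 0.021447 i$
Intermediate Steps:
$J{\left(G \right)} = \sqrt{G} \left(2 - G\right)$ ($J{\left(G \right)} = \left(2 - G\right) \sqrt{G} = \sqrt{G} \left(2 - G\right)$)
$P{\left(t,Z \right)} = Z + 2 t$ ($P{\left(t,Z \right)} = 2 t + Z = Z + 2 t$)
$\frac{\left(- \frac{10}{-25}\right)^{3} + J{\left(-26 \right)}}{6766 + P{\left(56,-221 \right)}} = \frac{\left(- \frac{10}{-25}\right)^{3} + \sqrt{-26} \left(2 - -26\right)}{6766 + \left(-221 + 2 \cdot 56\right)} = \frac{\left(\left(-10\right) \left(- \frac{1}{25}\right)\right)^{3} + i \sqrt{26} \left(2 + 26\right)}{6766 + \left(-221 + 112\right)} = \frac{\left(\frac{2}{5}\right)^{3} + i \sqrt{26} \cdot 28}{6766 - 109} = \frac{\frac{8}{125} + 28 i \sqrt{26}}{6657} = \left(\frac{8}{125} + 28 i \sqrt{26}\right) \frac{1}{6657} = \frac{8}{832125} + \frac{4 i \sqrt{26}}{951}$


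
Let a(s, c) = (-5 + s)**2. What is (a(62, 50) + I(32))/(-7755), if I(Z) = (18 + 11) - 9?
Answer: -3269/7755 ≈ -0.42153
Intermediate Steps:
I(Z) = 20 (I(Z) = 29 - 9 = 20)
(a(62, 50) + I(32))/(-7755) = ((-5 + 62)**2 + 20)/(-7755) = (57**2 + 20)*(-1/7755) = (3249 + 20)*(-1/7755) = 3269*(-1/7755) = -3269/7755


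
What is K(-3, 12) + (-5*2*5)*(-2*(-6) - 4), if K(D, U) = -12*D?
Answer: -364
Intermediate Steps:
K(-3, 12) + (-5*2*5)*(-2*(-6) - 4) = -12*(-3) + (-5*2*5)*(-2*(-6) - 4) = 36 + (-10*5)*(12 - 4) = 36 - 50*8 = 36 - 400 = -364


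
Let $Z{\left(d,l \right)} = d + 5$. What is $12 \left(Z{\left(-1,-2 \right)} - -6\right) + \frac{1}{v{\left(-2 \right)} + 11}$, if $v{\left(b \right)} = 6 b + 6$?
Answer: $\frac{601}{5} \approx 120.2$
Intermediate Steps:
$v{\left(b \right)} = 6 + 6 b$
$Z{\left(d,l \right)} = 5 + d$
$12 \left(Z{\left(-1,-2 \right)} - -6\right) + \frac{1}{v{\left(-2 \right)} + 11} = 12 \left(\left(5 - 1\right) - -6\right) + \frac{1}{\left(6 + 6 \left(-2\right)\right) + 11} = 12 \left(4 + 6\right) + \frac{1}{\left(6 - 12\right) + 11} = 12 \cdot 10 + \frac{1}{-6 + 11} = 120 + \frac{1}{5} = \frac{601}{5}$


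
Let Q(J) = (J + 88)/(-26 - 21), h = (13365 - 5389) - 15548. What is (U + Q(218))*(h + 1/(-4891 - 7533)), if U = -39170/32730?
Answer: 111538242339973/1911196344 ≈ 58360.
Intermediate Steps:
h = -7572 (h = 7976 - 15548 = -7572)
Q(J) = -88/47 - J/47 (Q(J) = (88 + J)/(-47) = (88 + J)*(-1/47) = -88/47 - J/47)
U = -3917/3273 (U = -39170*1/32730 = -3917/3273 ≈ -1.1968)
(U + Q(218))*(h + 1/(-4891 - 7533)) = (-3917/3273 + (-88/47 - 1/47*218))*(-7572 + 1/(-4891 - 7533)) = (-3917/3273 + (-88/47 - 218/47))*(-7572 + 1/(-12424)) = (-3917/3273 - 306/47)*(-7572 - 1/12424) = -1185637/153831*(-94074529/12424) = 111538242339973/1911196344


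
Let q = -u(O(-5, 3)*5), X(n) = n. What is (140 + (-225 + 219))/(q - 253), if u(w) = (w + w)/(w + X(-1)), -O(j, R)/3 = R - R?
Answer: -134/253 ≈ -0.52964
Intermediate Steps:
O(j, R) = 0 (O(j, R) = -3*(R - R) = -3*0 = 0)
u(w) = 2*w/(-1 + w) (u(w) = (w + w)/(w - 1) = (2*w)/(-1 + w) = 2*w/(-1 + w))
q = 0 (q = -2*0*5/(-1 + 0*5) = -2*0/(-1 + 0) = -2*0/(-1) = -2*0*(-1) = -1*0 = 0)
(140 + (-225 + 219))/(q - 253) = (140 + (-225 + 219))/(0 - 253) = (140 - 6)/(-253) = 134*(-1/253) = -134/253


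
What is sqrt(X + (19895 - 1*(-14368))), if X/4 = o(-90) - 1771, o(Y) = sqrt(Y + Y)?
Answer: sqrt(27179 + 24*I*sqrt(5)) ≈ 164.86 + 0.163*I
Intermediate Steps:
o(Y) = sqrt(2)*sqrt(Y) (o(Y) = sqrt(2*Y) = sqrt(2)*sqrt(Y))
X = -7084 + 24*I*sqrt(5) (X = 4*(sqrt(2)*sqrt(-90) - 1771) = 4*(sqrt(2)*(3*I*sqrt(10)) - 1771) = 4*(6*I*sqrt(5) - 1771) = 4*(-1771 + 6*I*sqrt(5)) = -7084 + 24*I*sqrt(5) ≈ -7084.0 + 53.666*I)
sqrt(X + (19895 - 1*(-14368))) = sqrt((-7084 + 24*I*sqrt(5)) + (19895 - 1*(-14368))) = sqrt((-7084 + 24*I*sqrt(5)) + (19895 + 14368)) = sqrt((-7084 + 24*I*sqrt(5)) + 34263) = sqrt(27179 + 24*I*sqrt(5))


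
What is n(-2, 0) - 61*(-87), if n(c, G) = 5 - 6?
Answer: 5306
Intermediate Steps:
n(c, G) = -1
n(-2, 0) - 61*(-87) = -1 - 61*(-87) = -1 + 5307 = 5306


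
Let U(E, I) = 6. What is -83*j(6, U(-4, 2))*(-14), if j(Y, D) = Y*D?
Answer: 41832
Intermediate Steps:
j(Y, D) = D*Y
-83*j(6, U(-4, 2))*(-14) = -498*6*(-14) = -83*36*(-14) = -2988*(-14) = 41832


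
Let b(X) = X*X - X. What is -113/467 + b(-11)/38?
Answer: 28675/8873 ≈ 3.2317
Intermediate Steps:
b(X) = X² - X
-113/467 + b(-11)/38 = -113/467 - 11*(-1 - 11)/38 = -113*1/467 - 11*(-12)*(1/38) = -113/467 + 132*(1/38) = -113/467 + 66/19 = 28675/8873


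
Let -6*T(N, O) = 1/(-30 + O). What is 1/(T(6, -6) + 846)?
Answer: 216/182737 ≈ 0.0011820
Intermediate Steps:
T(N, O) = -1/(6*(-30 + O))
1/(T(6, -6) + 846) = 1/(-1/(-180 + 6*(-6)) + 846) = 1/(-1/(-180 - 36) + 846) = 1/(-1/(-216) + 846) = 1/(-1*(-1/216) + 846) = 1/(1/216 + 846) = 1/(182737/216) = 216/182737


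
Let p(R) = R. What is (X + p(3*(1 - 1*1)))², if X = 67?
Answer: 4489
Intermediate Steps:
(X + p(3*(1 - 1*1)))² = (67 + 3*(1 - 1*1))² = (67 + 3*(1 - 1))² = (67 + 3*0)² = (67 + 0)² = 67² = 4489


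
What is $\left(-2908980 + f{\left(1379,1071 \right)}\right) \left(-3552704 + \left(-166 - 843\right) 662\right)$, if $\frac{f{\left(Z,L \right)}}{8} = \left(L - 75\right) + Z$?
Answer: $12197628766760$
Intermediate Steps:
$f{\left(Z,L \right)} = -600 + 8 L + 8 Z$ ($f{\left(Z,L \right)} = 8 \left(\left(L - 75\right) + Z\right) = 8 \left(\left(-75 + L\right) + Z\right) = 8 \left(-75 + L + Z\right) = -600 + 8 L + 8 Z$)
$\left(-2908980 + f{\left(1379,1071 \right)}\right) \left(-3552704 + \left(-166 - 843\right) 662\right) = \left(-2908980 + \left(-600 + 8 \cdot 1071 + 8 \cdot 1379\right)\right) \left(-3552704 + \left(-166 - 843\right) 662\right) = \left(-2908980 + \left(-600 + 8568 + 11032\right)\right) \left(-3552704 - 667958\right) = \left(-2908980 + 19000\right) \left(-3552704 - 667958\right) = \left(-2889980\right) \left(-4220662\right) = 12197628766760$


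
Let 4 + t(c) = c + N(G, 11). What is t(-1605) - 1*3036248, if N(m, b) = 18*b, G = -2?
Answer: -3037659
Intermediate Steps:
t(c) = 194 + c (t(c) = -4 + (c + 18*11) = -4 + (c + 198) = -4 + (198 + c) = 194 + c)
t(-1605) - 1*3036248 = (194 - 1605) - 1*3036248 = -1411 - 3036248 = -3037659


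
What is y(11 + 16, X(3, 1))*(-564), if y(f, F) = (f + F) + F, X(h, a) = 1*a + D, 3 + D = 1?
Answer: -14100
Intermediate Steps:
D = -2 (D = -3 + 1 = -2)
X(h, a) = -2 + a (X(h, a) = 1*a - 2 = a - 2 = -2 + a)
y(f, F) = f + 2*F (y(f, F) = (F + f) + F = f + 2*F)
y(11 + 16, X(3, 1))*(-564) = ((11 + 16) + 2*(-2 + 1))*(-564) = (27 + 2*(-1))*(-564) = (27 - 2)*(-564) = 25*(-564) = -14100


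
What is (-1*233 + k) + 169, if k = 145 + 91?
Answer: 172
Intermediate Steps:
k = 236
(-1*233 + k) + 169 = (-1*233 + 236) + 169 = (-233 + 236) + 169 = 3 + 169 = 172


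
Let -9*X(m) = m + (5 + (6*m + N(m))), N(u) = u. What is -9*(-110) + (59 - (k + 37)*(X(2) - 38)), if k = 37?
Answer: 12101/3 ≈ 4033.7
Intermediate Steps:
X(m) = -5/9 - 8*m/9 (X(m) = -(m + (5 + (6*m + m)))/9 = -(m + (5 + 7*m))/9 = -(5 + 8*m)/9 = -5/9 - 8*m/9)
-9*(-110) + (59 - (k + 37)*(X(2) - 38)) = -9*(-110) + (59 - (37 + 37)*((-5/9 - 8/9*2) - 38)) = 990 + (59 - 74*((-5/9 - 16/9) - 38)) = 990 + (59 - 74*(-7/3 - 38)) = 990 + (59 - 74*(-121)/3) = 990 + (59 - 1*(-8954/3)) = 990 + (59 + 8954/3) = 990 + 9131/3 = 12101/3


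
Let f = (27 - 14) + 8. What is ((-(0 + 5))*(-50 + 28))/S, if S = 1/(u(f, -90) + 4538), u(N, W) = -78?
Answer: 490600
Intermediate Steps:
f = 21 (f = 13 + 8 = 21)
S = 1/4460 (S = 1/(-78 + 4538) = 1/4460 ≈ 0.00022422)
((-(0 + 5))*(-50 + 28))/S = ((-(0 + 5))*(-50 + 28))/(1/4460) = (-1*5*(-22))*4460 = -5*(-22)*4460 = 110*4460 = 490600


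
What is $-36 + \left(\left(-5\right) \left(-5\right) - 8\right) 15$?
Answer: $219$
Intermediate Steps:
$-36 + \left(\left(-5\right) \left(-5\right) - 8\right) 15 = -36 + \left(25 - 8\right) 15 = -36 + 17 \cdot 15 = -36 + 255 = 219$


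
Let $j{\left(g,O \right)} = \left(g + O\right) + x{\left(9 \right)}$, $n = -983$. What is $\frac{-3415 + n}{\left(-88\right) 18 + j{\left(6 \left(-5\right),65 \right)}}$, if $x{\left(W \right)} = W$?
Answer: $\frac{2199}{770} \approx 2.8558$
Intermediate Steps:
$j{\left(g,O \right)} = 9 + O + g$ ($j{\left(g,O \right)} = \left(g + O\right) + 9 = \left(O + g\right) + 9 = 9 + O + g$)
$\frac{-3415 + n}{\left(-88\right) 18 + j{\left(6 \left(-5\right),65 \right)}} = \frac{-3415 - 983}{\left(-88\right) 18 + \left(9 + 65 + 6 \left(-5\right)\right)} = - \frac{4398}{-1584 + \left(9 + 65 - 30\right)} = - \frac{4398}{-1584 + 44} = - \frac{4398}{-1540} = \left(-4398\right) \left(- \frac{1}{1540}\right) = \frac{2199}{770}$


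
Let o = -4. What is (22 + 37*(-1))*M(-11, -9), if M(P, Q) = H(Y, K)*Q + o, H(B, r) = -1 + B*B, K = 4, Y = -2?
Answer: 465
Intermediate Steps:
H(B, r) = -1 + B**2
M(P, Q) = -4 + 3*Q (M(P, Q) = (-1 + (-2)**2)*Q - 4 = (-1 + 4)*Q - 4 = 3*Q - 4 = -4 + 3*Q)
(22 + 37*(-1))*M(-11, -9) = (22 + 37*(-1))*(-4 + 3*(-9)) = (22 - 37)*(-4 - 27) = -15*(-31) = 465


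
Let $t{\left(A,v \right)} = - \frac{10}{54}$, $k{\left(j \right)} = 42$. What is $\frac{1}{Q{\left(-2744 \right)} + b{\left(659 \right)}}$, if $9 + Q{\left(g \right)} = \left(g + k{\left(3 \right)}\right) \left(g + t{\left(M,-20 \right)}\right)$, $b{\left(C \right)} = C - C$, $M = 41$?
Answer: $\frac{27}{200199043} \approx 1.3487 \cdot 10^{-7}$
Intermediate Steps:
$t{\left(A,v \right)} = - \frac{5}{27}$ ($t{\left(A,v \right)} = \left(-10\right) \frac{1}{54} = - \frac{5}{27}$)
$b{\left(C \right)} = 0$
$Q{\left(g \right)} = -9 + \left(42 + g\right) \left(- \frac{5}{27} + g\right)$ ($Q{\left(g \right)} = -9 + \left(g + 42\right) \left(g - \frac{5}{27}\right) = -9 + \left(42 + g\right) \left(- \frac{5}{27} + g\right)$)
$\frac{1}{Q{\left(-2744 \right)} + b{\left(659 \right)}} = \frac{1}{\left(- \frac{151}{9} + \left(-2744\right)^{2} + \frac{1129}{27} \left(-2744\right)\right) + 0} = \frac{1}{\left(- \frac{151}{9} + 7529536 - \frac{3097976}{27}\right) + 0} = \frac{1}{\frac{200199043}{27} + 0} = \frac{1}{\frac{200199043}{27}} = \frac{27}{200199043}$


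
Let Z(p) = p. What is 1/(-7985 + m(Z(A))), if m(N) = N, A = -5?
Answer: -1/7990 ≈ -0.00012516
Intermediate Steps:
1/(-7985 + m(Z(A))) = 1/(-7985 - 5) = 1/(-7990) = -1/7990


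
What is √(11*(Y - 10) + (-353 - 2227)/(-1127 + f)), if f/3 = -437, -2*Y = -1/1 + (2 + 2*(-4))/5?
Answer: I*√14390307190/12190 ≈ 9.8408*I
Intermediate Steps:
Y = 11/10 (Y = -(-1/1 + (2 + 2*(-4))/5)/2 = -(-1*1 + (2 - 8)*(⅕))/2 = -(-1 - 6*⅕)/2 = -(-1 - 6/5)/2 = -½*(-11/5) = 11/10 ≈ 1.1000)
f = -1311 (f = 3*(-437) = -1311)
√(11*(Y - 10) + (-353 - 2227)/(-1127 + f)) = √(11*(11/10 - 10) + (-353 - 2227)/(-1127 - 1311)) = √(11*(-89/10) - 2580/(-2438)) = √(-979/10 - 2580*(-1/2438)) = √(-979/10 + 1290/1219) = √(-1180501/12190) = I*√14390307190/12190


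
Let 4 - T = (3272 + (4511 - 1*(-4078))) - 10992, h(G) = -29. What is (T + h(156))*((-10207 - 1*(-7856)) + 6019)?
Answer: -3279192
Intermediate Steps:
T = -865 (T = 4 - ((3272 + (4511 - 1*(-4078))) - 10992) = 4 - ((3272 + (4511 + 4078)) - 10992) = 4 - ((3272 + 8589) - 10992) = 4 - (11861 - 10992) = 4 - 1*869 = 4 - 869 = -865)
(T + h(156))*((-10207 - 1*(-7856)) + 6019) = (-865 - 29)*((-10207 - 1*(-7856)) + 6019) = -894*((-10207 + 7856) + 6019) = -894*(-2351 + 6019) = -894*3668 = -3279192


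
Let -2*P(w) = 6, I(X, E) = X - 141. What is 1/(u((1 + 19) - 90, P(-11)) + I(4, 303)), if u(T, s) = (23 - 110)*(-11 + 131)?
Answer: -1/10577 ≈ -9.4545e-5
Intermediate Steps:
I(X, E) = -141 + X
P(w) = -3 (P(w) = -1/2*6 = -3)
u(T, s) = -10440 (u(T, s) = -87*120 = -10440)
1/(u((1 + 19) - 90, P(-11)) + I(4, 303)) = 1/(-10440 + (-141 + 4)) = 1/(-10440 - 137) = 1/(-10577) = -1/10577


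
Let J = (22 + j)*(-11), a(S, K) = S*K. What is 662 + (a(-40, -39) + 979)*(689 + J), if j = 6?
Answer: 968021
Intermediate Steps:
a(S, K) = K*S
J = -308 (J = (22 + 6)*(-11) = 28*(-11) = -308)
662 + (a(-40, -39) + 979)*(689 + J) = 662 + (-39*(-40) + 979)*(689 - 308) = 662 + (1560 + 979)*381 = 662 + 2539*381 = 662 + 967359 = 968021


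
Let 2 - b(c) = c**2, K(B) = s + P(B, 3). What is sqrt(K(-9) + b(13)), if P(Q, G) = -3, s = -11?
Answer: I*sqrt(181) ≈ 13.454*I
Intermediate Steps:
K(B) = -14 (K(B) = -11 - 3 = -14)
b(c) = 2 - c**2
sqrt(K(-9) + b(13)) = sqrt(-14 + (2 - 1*13**2)) = sqrt(-14 + (2 - 1*169)) = sqrt(-14 + (2 - 169)) = sqrt(-14 - 167) = sqrt(-181) = I*sqrt(181)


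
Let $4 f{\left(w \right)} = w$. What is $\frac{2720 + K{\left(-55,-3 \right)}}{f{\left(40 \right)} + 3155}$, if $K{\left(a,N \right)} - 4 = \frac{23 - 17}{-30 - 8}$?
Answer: $\frac{17251}{20045} \approx 0.86061$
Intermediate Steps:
$f{\left(w \right)} = \frac{w}{4}$
$K{\left(a,N \right)} = \frac{73}{19}$ ($K{\left(a,N \right)} = 4 + \frac{23 - 17}{-30 - 8} = 4 + \frac{6}{-38} = 4 + 6 \left(- \frac{1}{38}\right) = 4 - \frac{3}{19} = \frac{73}{19}$)
$\frac{2720 + K{\left(-55,-3 \right)}}{f{\left(40 \right)} + 3155} = \frac{2720 + \frac{73}{19}}{\frac{1}{4} \cdot 40 + 3155} = \frac{51753}{19 \left(10 + 3155\right)} = \frac{51753}{19 \cdot 3165} = \frac{51753}{19} \cdot \frac{1}{3165} = \frac{17251}{20045}$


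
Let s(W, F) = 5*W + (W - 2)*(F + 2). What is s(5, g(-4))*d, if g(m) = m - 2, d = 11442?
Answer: 148746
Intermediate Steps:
g(m) = -2 + m
s(W, F) = 5*W + (-2 + W)*(2 + F)
s(5, g(-4))*d = (-4 - 2*(-2 - 4) + 7*5 + (-2 - 4)*5)*11442 = (-4 - 2*(-6) + 35 - 6*5)*11442 = (-4 + 12 + 35 - 30)*11442 = 13*11442 = 148746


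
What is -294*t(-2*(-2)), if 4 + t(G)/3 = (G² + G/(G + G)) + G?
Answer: -14553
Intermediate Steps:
t(G) = -21/2 + 3*G + 3*G² (t(G) = -12 + 3*((G² + G/(G + G)) + G) = -12 + 3*((G² + G/((2*G))) + G) = -12 + 3*((G² + (1/(2*G))*G) + G) = -12 + 3*((G² + ½) + G) = -12 + 3*((½ + G²) + G) = -12 + 3*(½ + G + G²) = -12 + (3/2 + 3*G + 3*G²) = -21/2 + 3*G + 3*G²)
-294*t(-2*(-2)) = -294*(-21/2 + 3*(-2*(-2)) + 3*(-2*(-2))²) = -294*(-21/2 + 3*4 + 3*4²) = -294*(-21/2 + 12 + 3*16) = -294*(-21/2 + 12 + 48) = -294*99/2 = -14553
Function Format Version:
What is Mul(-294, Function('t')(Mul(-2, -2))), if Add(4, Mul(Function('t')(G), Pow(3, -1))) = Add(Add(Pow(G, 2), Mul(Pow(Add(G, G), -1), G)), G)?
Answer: -14553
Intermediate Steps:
Function('t')(G) = Add(Rational(-21, 2), Mul(3, G), Mul(3, Pow(G, 2))) (Function('t')(G) = Add(-12, Mul(3, Add(Add(Pow(G, 2), Mul(Pow(Add(G, G), -1), G)), G))) = Add(-12, Mul(3, Add(Add(Pow(G, 2), Mul(Pow(Mul(2, G), -1), G)), G))) = Add(-12, Mul(3, Add(Add(Pow(G, 2), Mul(Mul(Rational(1, 2), Pow(G, -1)), G)), G))) = Add(-12, Mul(3, Add(Add(Pow(G, 2), Rational(1, 2)), G))) = Add(-12, Mul(3, Add(Add(Rational(1, 2), Pow(G, 2)), G))) = Add(-12, Mul(3, Add(Rational(1, 2), G, Pow(G, 2)))) = Add(-12, Add(Rational(3, 2), Mul(3, G), Mul(3, Pow(G, 2)))) = Add(Rational(-21, 2), Mul(3, G), Mul(3, Pow(G, 2))))
Mul(-294, Function('t')(Mul(-2, -2))) = Mul(-294, Add(Rational(-21, 2), Mul(3, Mul(-2, -2)), Mul(3, Pow(Mul(-2, -2), 2)))) = Mul(-294, Add(Rational(-21, 2), Mul(3, 4), Mul(3, Pow(4, 2)))) = Mul(-294, Add(Rational(-21, 2), 12, Mul(3, 16))) = Mul(-294, Add(Rational(-21, 2), 12, 48)) = Mul(-294, Rational(99, 2)) = -14553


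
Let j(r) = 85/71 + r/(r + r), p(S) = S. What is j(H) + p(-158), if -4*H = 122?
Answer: -22195/142 ≈ -156.30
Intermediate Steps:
H = -61/2 (H = -¼*122 = -61/2 ≈ -30.500)
j(r) = 241/142 (j(r) = 85*(1/71) + r/((2*r)) = 85/71 + r*(1/(2*r)) = 85/71 + ½ = 241/142)
j(H) + p(-158) = 241/142 - 158 = -22195/142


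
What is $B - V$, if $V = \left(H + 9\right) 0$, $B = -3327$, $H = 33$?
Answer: $-3327$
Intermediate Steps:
$V = 0$ ($V = \left(33 + 9\right) 0 = 42 \cdot 0 = 0$)
$B - V = -3327 - 0 = -3327 + 0 = -3327$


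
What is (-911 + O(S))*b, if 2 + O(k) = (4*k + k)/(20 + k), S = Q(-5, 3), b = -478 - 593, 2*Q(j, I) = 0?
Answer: 977823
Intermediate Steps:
Q(j, I) = 0 (Q(j, I) = (1/2)*0 = 0)
b = -1071
S = 0
O(k) = -2 + 5*k/(20 + k) (O(k) = -2 + (4*k + k)/(20 + k) = -2 + (5*k)/(20 + k) = -2 + 5*k/(20 + k))
(-911 + O(S))*b = (-911 + (-40 + 3*0)/(20 + 0))*(-1071) = (-911 + (-40 + 0)/20)*(-1071) = (-911 + (1/20)*(-40))*(-1071) = (-911 - 2)*(-1071) = -913*(-1071) = 977823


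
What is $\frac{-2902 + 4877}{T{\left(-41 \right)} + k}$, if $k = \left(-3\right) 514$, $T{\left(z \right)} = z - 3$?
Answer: $- \frac{1975}{1586} \approx -1.2453$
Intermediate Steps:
$T{\left(z \right)} = -3 + z$ ($T{\left(z \right)} = z - 3 = -3 + z$)
$k = -1542$
$\frac{-2902 + 4877}{T{\left(-41 \right)} + k} = \frac{-2902 + 4877}{\left(-3 - 41\right) - 1542} = \frac{1975}{-44 - 1542} = \frac{1975}{-1586} = 1975 \left(- \frac{1}{1586}\right) = - \frac{1975}{1586}$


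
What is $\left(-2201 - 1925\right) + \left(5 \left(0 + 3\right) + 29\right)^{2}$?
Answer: $-2190$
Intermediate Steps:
$\left(-2201 - 1925\right) + \left(5 \left(0 + 3\right) + 29\right)^{2} = \left(-2201 - 1925\right) + \left(5 \cdot 3 + 29\right)^{2} = \left(-2201 - 1925\right) + \left(15 + 29\right)^{2} = -4126 + 44^{2} = -4126 + 1936 = -2190$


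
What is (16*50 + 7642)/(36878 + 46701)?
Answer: 8442/83579 ≈ 0.10101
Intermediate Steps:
(16*50 + 7642)/(36878 + 46701) = (800 + 7642)/83579 = 8442*(1/83579) = 8442/83579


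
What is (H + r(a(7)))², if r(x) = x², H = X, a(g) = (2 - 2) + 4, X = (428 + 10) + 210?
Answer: 440896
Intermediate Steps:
X = 648 (X = 438 + 210 = 648)
a(g) = 4 (a(g) = 0 + 4 = 4)
H = 648
(H + r(a(7)))² = (648 + 4²)² = (648 + 16)² = 664² = 440896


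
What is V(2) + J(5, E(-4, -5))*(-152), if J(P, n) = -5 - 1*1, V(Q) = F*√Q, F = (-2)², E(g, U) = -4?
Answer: 912 + 4*√2 ≈ 917.66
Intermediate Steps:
F = 4
V(Q) = 4*√Q
J(P, n) = -6 (J(P, n) = -5 - 1 = -6)
V(2) + J(5, E(-4, -5))*(-152) = 4*√2 - 6*(-152) = 4*√2 + 912 = 912 + 4*√2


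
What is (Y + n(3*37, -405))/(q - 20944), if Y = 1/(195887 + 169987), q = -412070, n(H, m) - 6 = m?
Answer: 145983725/158428564236 ≈ 0.00092145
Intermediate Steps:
n(H, m) = 6 + m
Y = 1/365874 ≈ 2.7332e-6
(Y + n(3*37, -405))/(q - 20944) = (1/365874 + (6 - 405))/(-412070 - 20944) = (1/365874 - 399)/(-433014) = -145983725/365874*(-1/433014) = 145983725/158428564236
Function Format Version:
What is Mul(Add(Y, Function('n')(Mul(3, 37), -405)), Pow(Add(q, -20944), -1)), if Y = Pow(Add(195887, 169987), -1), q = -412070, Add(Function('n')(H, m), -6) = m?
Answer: Rational(145983725, 158428564236) ≈ 0.00092145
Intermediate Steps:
Function('n')(H, m) = Add(6, m)
Y = Rational(1, 365874) (Y = Pow(365874, -1) = Rational(1, 365874) ≈ 2.7332e-6)
Mul(Add(Y, Function('n')(Mul(3, 37), -405)), Pow(Add(q, -20944), -1)) = Mul(Add(Rational(1, 365874), Add(6, -405)), Pow(Add(-412070, -20944), -1)) = Mul(Add(Rational(1, 365874), -399), Pow(-433014, -1)) = Mul(Rational(-145983725, 365874), Rational(-1, 433014)) = Rational(145983725, 158428564236)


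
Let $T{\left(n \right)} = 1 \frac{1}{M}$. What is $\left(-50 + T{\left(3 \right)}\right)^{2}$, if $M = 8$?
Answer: $\frac{159201}{64} \approx 2487.5$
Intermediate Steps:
$T{\left(n \right)} = \frac{1}{8}$ ($T{\left(n \right)} = 1 \cdot \frac{1}{8} = \frac{1}{8}$)
$\left(-50 + T{\left(3 \right)}\right)^{2} = \left(-50 + \frac{1}{8}\right)^{2} = \left(- \frac{399}{8}\right)^{2} = \frac{159201}{64}$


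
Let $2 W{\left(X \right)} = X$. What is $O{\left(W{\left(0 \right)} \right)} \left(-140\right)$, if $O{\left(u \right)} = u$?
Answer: $0$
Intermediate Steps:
$W{\left(X \right)} = \frac{X}{2}$
$O{\left(W{\left(0 \right)} \right)} \left(-140\right) = \frac{1}{2} \cdot 0 \left(-140\right) = 0 \left(-140\right) = 0$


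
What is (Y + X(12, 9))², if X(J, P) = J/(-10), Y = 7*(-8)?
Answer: 81796/25 ≈ 3271.8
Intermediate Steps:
Y = -56
X(J, P) = -J/10 (X(J, P) = J*(-⅒) = -J/10)
(Y + X(12, 9))² = (-56 - ⅒*12)² = (-56 - 6/5)² = (-286/5)² = 81796/25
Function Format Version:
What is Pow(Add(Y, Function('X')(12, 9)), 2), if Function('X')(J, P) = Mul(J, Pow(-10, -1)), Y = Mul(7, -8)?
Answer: Rational(81796, 25) ≈ 3271.8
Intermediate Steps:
Y = -56
Function('X')(J, P) = Mul(Rational(-1, 10), J) (Function('X')(J, P) = Mul(J, Rational(-1, 10)) = Mul(Rational(-1, 10), J))
Pow(Add(Y, Function('X')(12, 9)), 2) = Pow(Add(-56, Mul(Rational(-1, 10), 12)), 2) = Pow(Add(-56, Rational(-6, 5)), 2) = Pow(Rational(-286, 5), 2) = Rational(81796, 25)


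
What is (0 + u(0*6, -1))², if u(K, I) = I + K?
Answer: 1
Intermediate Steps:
(0 + u(0*6, -1))² = (0 + (-1 + 0*6))² = (0 + (-1 + 0))² = (0 - 1)² = (-1)² = 1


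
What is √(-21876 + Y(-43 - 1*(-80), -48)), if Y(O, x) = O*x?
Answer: 18*I*√73 ≈ 153.79*I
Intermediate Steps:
√(-21876 + Y(-43 - 1*(-80), -48)) = √(-21876 + (-43 - 1*(-80))*(-48)) = √(-21876 + (-43 + 80)*(-48)) = √(-21876 + 37*(-48)) = √(-21876 - 1776) = √(-23652) = 18*I*√73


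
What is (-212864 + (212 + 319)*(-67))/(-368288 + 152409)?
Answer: 248441/215879 ≈ 1.1508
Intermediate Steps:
(-212864 + (212 + 319)*(-67))/(-368288 + 152409) = (-212864 + 531*(-67))/(-215879) = (-212864 - 35577)*(-1/215879) = -248441*(-1/215879) = 248441/215879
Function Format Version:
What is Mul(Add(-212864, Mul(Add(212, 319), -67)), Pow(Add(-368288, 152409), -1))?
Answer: Rational(248441, 215879) ≈ 1.1508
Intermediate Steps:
Mul(Add(-212864, Mul(Add(212, 319), -67)), Pow(Add(-368288, 152409), -1)) = Mul(Add(-212864, Mul(531, -67)), Pow(-215879, -1)) = Mul(Add(-212864, -35577), Rational(-1, 215879)) = Mul(-248441, Rational(-1, 215879)) = Rational(248441, 215879)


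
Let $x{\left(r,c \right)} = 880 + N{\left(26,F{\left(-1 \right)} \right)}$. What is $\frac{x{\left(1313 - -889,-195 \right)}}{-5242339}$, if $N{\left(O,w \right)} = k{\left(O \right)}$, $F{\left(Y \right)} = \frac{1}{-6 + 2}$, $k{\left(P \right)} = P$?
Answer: $- \frac{906}{5242339} \approx -0.00017282$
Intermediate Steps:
$F{\left(Y \right)} = - \frac{1}{4}$ ($F{\left(Y \right)} = \frac{1}{-4} = - \frac{1}{4}$)
$N{\left(O,w \right)} = O$
$x{\left(r,c \right)} = 906$ ($x{\left(r,c \right)} = 880 + 26 = 906$)
$\frac{x{\left(1313 - -889,-195 \right)}}{-5242339} = \frac{906}{-5242339} = 906 \left(- \frac{1}{5242339}\right) = - \frac{906}{5242339}$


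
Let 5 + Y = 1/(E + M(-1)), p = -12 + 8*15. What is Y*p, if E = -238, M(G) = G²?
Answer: -42696/79 ≈ -540.46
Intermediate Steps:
p = 108 (p = -12 + 120 = 108)
Y = -1186/237 (Y = -5 + 1/(-238 + (-1)²) = -5 + 1/(-238 + 1) = -5 + 1/(-237) = -5 - 1/237 = -1186/237 ≈ -5.0042)
Y*p = -1186/237*108 = -42696/79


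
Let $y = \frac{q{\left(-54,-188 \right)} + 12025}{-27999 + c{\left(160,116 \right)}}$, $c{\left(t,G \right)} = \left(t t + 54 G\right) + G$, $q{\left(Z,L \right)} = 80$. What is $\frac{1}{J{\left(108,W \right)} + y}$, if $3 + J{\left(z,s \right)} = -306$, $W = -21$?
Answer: $- \frac{1327}{406008} \approx -0.0032684$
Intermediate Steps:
$c{\left(t,G \right)} = t^{2} + 55 G$ ($c{\left(t,G \right)} = \left(t^{2} + 54 G\right) + G = t^{2} + 55 G$)
$J{\left(z,s \right)} = -309$ ($J{\left(z,s \right)} = -3 - 306 = -309$)
$y = \frac{4035}{1327}$ ($y = \frac{80 + 12025}{-27999 + \left(160^{2} + 55 \cdot 116\right)} = \frac{12105}{-27999 + \left(25600 + 6380\right)} = \frac{12105}{-27999 + 31980} = \frac{12105}{3981} = 12105 \cdot \frac{1}{3981} = \frac{4035}{1327} \approx 3.0407$)
$\frac{1}{J{\left(108,W \right)} + y} = \frac{1}{-309 + \frac{4035}{1327}} = \frac{1}{- \frac{406008}{1327}} = - \frac{1327}{406008}$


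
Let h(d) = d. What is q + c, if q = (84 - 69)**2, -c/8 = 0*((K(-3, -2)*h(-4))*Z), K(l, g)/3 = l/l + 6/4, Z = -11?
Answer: 225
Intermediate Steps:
K(l, g) = 15/2 (K(l, g) = 3*(l/l + 6/4) = 3*(1 + 6*(1/4)) = 3*(1 + 3/2) = 3*(5/2) = 15/2)
c = 0 (c = -0*((15/2)*(-4))*(-11) = -0*(-30*(-11)) = -0*330 = -8*0 = 0)
q = 225 (q = 15**2 = 225)
q + c = 225 + 0 = 225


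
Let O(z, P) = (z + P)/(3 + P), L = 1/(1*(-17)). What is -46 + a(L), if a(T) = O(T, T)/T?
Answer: -1133/25 ≈ -45.320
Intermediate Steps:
L = -1/17 (L = 1/(-17) = -1/17 ≈ -0.058824)
O(z, P) = (P + z)/(3 + P)
a(T) = 2/(3 + T) (a(T) = ((T + T)/(3 + T))/T = ((2*T)/(3 + T))/T = (2*T/(3 + T))/T = 2/(3 + T))
-46 + a(L) = -46 + 2/(3 - 1/17) = -46 + 2/(50/17) = -46 + 2*(17/50) = -46 + 17/25 = -1133/25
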